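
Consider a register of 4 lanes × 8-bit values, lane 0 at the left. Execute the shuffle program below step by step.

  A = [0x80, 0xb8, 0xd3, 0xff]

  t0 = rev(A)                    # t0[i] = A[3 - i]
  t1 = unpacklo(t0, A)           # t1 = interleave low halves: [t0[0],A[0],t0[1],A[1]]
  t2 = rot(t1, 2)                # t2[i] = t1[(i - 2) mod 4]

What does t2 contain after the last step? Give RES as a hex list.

RES = [0xd3, 0xb8, 0xff, 0x80]

→ t0 |ff|d3|b8|80|
→ t1 |ff|80|d3|b8|
→ t2 |d3|b8|ff|80|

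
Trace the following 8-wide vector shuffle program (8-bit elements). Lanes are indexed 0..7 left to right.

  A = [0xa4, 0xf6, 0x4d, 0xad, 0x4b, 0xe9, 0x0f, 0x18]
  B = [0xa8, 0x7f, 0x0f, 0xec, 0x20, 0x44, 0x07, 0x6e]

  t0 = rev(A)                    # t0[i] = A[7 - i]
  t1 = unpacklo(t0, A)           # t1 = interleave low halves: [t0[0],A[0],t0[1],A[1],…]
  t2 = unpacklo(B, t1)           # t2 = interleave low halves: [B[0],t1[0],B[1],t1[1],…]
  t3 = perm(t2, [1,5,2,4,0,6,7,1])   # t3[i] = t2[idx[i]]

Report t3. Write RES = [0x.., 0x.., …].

→ t0 |18|0f|e9|4b|ad|4d|f6|a4|
→ t1 |18|a4|0f|f6|e9|4d|4b|ad|
→ t2 |a8|18|7f|a4|0f|0f|ec|f6|
→ t3 |18|0f|7f|0f|a8|ec|f6|18|

RES = [0x18, 0x0f, 0x7f, 0x0f, 0xa8, 0xec, 0xf6, 0x18]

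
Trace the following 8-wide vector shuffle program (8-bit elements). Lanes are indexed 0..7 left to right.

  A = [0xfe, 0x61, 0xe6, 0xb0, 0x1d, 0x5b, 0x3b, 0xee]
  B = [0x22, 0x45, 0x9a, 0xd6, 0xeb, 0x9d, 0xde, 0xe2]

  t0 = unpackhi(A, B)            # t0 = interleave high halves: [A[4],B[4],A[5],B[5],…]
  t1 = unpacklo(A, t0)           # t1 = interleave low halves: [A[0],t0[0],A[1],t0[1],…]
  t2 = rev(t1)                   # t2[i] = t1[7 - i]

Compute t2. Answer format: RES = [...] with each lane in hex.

  t0: 1d eb 5b 9d 3b de ee e2
  t1: fe 1d 61 eb e6 5b b0 9d
  t2: 9d b0 5b e6 eb 61 1d fe

RES = [0x9d, 0xb0, 0x5b, 0xe6, 0xeb, 0x61, 0x1d, 0xfe]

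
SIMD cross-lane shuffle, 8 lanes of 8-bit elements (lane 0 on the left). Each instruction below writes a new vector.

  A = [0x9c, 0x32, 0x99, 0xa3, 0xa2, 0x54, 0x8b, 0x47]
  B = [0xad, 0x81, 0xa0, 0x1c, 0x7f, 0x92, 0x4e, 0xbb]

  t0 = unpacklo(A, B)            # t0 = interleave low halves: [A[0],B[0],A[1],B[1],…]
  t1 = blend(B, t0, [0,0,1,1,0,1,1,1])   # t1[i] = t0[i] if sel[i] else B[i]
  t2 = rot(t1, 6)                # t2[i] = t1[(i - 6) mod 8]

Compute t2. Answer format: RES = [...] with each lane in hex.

RES = [0x32, 0x81, 0x7f, 0xa0, 0xa3, 0x1c, 0xad, 0x81]

  t0: 9c ad 32 81 99 a0 a3 1c
  t1: ad 81 32 81 7f a0 a3 1c
  t2: 32 81 7f a0 a3 1c ad 81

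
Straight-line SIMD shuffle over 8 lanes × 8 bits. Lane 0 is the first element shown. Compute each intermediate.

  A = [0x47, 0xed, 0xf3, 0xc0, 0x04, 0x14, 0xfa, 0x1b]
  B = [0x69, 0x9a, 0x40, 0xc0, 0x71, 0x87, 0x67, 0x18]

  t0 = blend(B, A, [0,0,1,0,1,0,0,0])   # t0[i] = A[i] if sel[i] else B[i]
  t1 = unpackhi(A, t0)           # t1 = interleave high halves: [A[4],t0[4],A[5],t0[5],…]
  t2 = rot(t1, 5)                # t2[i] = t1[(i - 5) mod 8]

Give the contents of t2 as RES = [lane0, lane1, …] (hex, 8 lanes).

RES = [ 0x87  0xfa  0x67  0x1b  0x18  0x04  0x04  0x14 ]

  t0: 69 9a f3 c0 04 87 67 18
  t1: 04 04 14 87 fa 67 1b 18
  t2: 87 fa 67 1b 18 04 04 14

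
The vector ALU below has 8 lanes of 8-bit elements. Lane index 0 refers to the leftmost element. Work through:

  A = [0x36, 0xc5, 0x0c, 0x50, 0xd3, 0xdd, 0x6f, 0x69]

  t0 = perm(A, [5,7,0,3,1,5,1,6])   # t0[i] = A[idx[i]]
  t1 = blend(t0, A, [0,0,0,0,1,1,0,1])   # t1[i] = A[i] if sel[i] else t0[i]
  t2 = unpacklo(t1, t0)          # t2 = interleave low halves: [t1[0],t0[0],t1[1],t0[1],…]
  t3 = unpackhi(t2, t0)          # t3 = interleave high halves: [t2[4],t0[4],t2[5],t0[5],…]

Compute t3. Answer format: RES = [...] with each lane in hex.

t0 = [0xdd, 0x69, 0x36, 0x50, 0xc5, 0xdd, 0xc5, 0x6f]
t1 = [0xdd, 0x69, 0x36, 0x50, 0xd3, 0xdd, 0xc5, 0x69]
t2 = [0xdd, 0xdd, 0x69, 0x69, 0x36, 0x36, 0x50, 0x50]
t3 = [0x36, 0xc5, 0x36, 0xdd, 0x50, 0xc5, 0x50, 0x6f]

RES = [0x36, 0xc5, 0x36, 0xdd, 0x50, 0xc5, 0x50, 0x6f]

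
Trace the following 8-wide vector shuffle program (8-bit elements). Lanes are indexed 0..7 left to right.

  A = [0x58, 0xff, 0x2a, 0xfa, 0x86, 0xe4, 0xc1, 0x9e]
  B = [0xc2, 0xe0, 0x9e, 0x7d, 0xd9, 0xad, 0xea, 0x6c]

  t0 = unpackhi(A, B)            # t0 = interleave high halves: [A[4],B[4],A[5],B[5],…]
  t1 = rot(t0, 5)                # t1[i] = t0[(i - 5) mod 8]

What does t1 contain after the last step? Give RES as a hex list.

  t0: 86 d9 e4 ad c1 ea 9e 6c
  t1: ad c1 ea 9e 6c 86 d9 e4

RES = [ 0xad  0xc1  0xea  0x9e  0x6c  0x86  0xd9  0xe4 ]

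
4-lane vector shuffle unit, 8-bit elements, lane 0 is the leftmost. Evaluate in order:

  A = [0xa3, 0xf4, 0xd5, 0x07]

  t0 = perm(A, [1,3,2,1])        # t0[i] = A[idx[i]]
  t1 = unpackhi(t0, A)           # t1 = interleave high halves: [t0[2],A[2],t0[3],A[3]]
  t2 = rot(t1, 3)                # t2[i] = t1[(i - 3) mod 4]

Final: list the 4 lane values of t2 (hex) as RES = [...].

RES = [ 0xd5  0xf4  0x07  0xd5 ]

→ t0 |f4|07|d5|f4|
→ t1 |d5|d5|f4|07|
→ t2 |d5|f4|07|d5|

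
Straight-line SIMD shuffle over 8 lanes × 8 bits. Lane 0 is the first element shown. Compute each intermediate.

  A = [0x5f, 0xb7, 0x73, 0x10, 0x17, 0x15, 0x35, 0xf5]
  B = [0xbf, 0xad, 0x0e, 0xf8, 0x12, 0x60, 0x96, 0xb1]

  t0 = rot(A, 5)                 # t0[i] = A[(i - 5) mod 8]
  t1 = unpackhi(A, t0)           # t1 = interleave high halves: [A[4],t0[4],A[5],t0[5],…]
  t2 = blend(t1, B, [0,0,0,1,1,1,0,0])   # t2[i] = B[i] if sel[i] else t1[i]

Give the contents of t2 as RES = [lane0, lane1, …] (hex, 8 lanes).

RES = [0x17, 0xf5, 0x15, 0xf8, 0x12, 0x60, 0xf5, 0x73]

→ t0 |10|17|15|35|f5|5f|b7|73|
→ t1 |17|f5|15|5f|35|b7|f5|73|
→ t2 |17|f5|15|f8|12|60|f5|73|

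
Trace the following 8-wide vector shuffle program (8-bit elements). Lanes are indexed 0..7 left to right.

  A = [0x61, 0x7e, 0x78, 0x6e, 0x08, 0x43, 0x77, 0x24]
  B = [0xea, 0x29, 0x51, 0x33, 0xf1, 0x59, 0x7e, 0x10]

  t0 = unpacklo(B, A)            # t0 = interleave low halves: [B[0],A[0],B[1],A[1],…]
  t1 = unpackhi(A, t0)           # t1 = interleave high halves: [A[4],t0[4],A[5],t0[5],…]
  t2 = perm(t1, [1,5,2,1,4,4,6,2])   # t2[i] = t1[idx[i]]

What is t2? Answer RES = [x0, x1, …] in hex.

→ t0 |ea|61|29|7e|51|78|33|6e|
→ t1 |08|51|43|78|77|33|24|6e|
→ t2 |51|33|43|51|77|77|24|43|

RES = [0x51, 0x33, 0x43, 0x51, 0x77, 0x77, 0x24, 0x43]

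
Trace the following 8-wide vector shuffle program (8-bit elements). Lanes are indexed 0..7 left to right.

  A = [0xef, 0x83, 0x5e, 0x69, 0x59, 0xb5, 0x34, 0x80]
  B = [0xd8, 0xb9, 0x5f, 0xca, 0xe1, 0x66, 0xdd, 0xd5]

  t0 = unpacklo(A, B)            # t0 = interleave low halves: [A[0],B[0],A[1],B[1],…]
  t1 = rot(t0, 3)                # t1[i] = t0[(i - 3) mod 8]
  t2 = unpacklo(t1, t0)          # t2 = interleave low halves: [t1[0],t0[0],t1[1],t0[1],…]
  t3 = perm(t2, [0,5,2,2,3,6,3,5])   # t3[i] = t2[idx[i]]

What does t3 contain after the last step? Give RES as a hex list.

t0 = [0xef, 0xd8, 0x83, 0xb9, 0x5e, 0x5f, 0x69, 0xca]
t1 = [0x5f, 0x69, 0xca, 0xef, 0xd8, 0x83, 0xb9, 0x5e]
t2 = [0x5f, 0xef, 0x69, 0xd8, 0xca, 0x83, 0xef, 0xb9]
t3 = [0x5f, 0x83, 0x69, 0x69, 0xd8, 0xef, 0xd8, 0x83]

RES = [0x5f, 0x83, 0x69, 0x69, 0xd8, 0xef, 0xd8, 0x83]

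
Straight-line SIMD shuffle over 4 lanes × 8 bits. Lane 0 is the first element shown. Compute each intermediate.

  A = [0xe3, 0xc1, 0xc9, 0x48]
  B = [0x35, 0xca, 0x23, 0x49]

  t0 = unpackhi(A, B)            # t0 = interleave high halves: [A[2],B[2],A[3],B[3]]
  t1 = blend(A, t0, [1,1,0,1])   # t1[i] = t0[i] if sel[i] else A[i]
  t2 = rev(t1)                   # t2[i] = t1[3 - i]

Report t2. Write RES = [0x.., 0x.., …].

t0 = [0xc9, 0x23, 0x48, 0x49]
t1 = [0xc9, 0x23, 0xc9, 0x49]
t2 = [0x49, 0xc9, 0x23, 0xc9]

RES = [ 0x49  0xc9  0x23  0xc9 ]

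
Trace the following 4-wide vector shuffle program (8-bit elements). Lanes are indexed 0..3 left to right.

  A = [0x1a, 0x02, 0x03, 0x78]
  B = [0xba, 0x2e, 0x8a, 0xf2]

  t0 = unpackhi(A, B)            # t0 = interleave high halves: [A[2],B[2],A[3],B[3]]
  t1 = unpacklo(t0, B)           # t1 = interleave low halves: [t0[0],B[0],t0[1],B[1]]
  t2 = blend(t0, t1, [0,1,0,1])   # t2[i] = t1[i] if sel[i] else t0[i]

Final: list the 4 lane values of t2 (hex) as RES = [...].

RES = [ 0x03  0xba  0x78  0x2e ]

→ t0 |03|8a|78|f2|
→ t1 |03|ba|8a|2e|
→ t2 |03|ba|78|2e|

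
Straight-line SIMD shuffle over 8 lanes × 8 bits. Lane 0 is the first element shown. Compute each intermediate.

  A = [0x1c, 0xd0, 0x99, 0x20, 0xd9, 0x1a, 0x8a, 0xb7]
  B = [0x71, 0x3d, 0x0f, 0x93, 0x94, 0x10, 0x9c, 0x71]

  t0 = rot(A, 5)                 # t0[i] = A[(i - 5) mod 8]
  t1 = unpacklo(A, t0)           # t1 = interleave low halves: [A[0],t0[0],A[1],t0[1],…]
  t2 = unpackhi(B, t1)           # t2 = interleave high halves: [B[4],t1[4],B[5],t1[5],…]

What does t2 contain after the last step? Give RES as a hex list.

RES = [ 0x94  0x99  0x10  0x1a  0x9c  0x20  0x71  0x8a ]

→ t0 |20|d9|1a|8a|b7|1c|d0|99|
→ t1 |1c|20|d0|d9|99|1a|20|8a|
→ t2 |94|99|10|1a|9c|20|71|8a|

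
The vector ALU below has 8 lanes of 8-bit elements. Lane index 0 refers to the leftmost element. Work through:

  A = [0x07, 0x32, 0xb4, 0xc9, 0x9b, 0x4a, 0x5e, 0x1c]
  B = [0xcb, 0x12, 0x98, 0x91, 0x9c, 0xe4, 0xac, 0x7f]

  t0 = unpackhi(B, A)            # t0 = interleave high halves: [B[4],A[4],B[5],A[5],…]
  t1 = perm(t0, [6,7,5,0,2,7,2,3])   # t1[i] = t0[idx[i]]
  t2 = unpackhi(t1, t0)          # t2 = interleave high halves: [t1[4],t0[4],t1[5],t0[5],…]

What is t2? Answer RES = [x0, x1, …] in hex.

  t0: 9c 9b e4 4a ac 5e 7f 1c
  t1: 7f 1c 5e 9c e4 1c e4 4a
  t2: e4 ac 1c 5e e4 7f 4a 1c

RES = [0xe4, 0xac, 0x1c, 0x5e, 0xe4, 0x7f, 0x4a, 0x1c]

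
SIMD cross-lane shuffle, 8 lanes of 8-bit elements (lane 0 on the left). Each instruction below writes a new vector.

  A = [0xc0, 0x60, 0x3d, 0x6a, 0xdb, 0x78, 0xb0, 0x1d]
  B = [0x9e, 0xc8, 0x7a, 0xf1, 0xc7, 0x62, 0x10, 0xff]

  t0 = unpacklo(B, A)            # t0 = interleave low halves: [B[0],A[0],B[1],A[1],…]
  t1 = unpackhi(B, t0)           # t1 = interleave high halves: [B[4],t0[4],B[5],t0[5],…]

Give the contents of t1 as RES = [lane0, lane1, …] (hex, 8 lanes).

t0 = [0x9e, 0xc0, 0xc8, 0x60, 0x7a, 0x3d, 0xf1, 0x6a]
t1 = [0xc7, 0x7a, 0x62, 0x3d, 0x10, 0xf1, 0xff, 0x6a]

RES = [0xc7, 0x7a, 0x62, 0x3d, 0x10, 0xf1, 0xff, 0x6a]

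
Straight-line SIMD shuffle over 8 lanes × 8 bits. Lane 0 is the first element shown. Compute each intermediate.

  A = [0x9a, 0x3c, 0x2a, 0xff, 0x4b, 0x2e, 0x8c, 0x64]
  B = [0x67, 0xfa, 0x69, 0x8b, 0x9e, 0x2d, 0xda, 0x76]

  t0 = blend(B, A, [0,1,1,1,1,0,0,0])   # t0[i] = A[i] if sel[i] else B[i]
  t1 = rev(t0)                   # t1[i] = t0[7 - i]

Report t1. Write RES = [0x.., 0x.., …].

→ t0 |67|3c|2a|ff|4b|2d|da|76|
→ t1 |76|da|2d|4b|ff|2a|3c|67|

RES = [0x76, 0xda, 0x2d, 0x4b, 0xff, 0x2a, 0x3c, 0x67]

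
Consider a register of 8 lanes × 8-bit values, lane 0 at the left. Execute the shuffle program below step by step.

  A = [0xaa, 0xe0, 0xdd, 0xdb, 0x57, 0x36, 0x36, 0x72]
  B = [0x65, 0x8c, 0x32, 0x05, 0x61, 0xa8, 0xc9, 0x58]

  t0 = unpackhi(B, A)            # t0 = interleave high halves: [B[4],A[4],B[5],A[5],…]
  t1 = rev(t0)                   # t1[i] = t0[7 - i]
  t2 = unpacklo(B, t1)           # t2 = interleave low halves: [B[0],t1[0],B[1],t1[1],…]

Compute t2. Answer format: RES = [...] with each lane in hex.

RES = [ 0x65  0x72  0x8c  0x58  0x32  0x36  0x05  0xc9 ]

t0 = [0x61, 0x57, 0xa8, 0x36, 0xc9, 0x36, 0x58, 0x72]
t1 = [0x72, 0x58, 0x36, 0xc9, 0x36, 0xa8, 0x57, 0x61]
t2 = [0x65, 0x72, 0x8c, 0x58, 0x32, 0x36, 0x05, 0xc9]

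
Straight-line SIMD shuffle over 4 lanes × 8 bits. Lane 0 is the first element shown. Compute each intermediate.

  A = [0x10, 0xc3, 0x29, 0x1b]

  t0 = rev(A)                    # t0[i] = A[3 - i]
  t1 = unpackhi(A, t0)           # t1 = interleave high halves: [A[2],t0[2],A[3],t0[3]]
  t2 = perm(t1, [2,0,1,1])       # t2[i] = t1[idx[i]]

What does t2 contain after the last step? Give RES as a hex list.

→ t0 |1b|29|c3|10|
→ t1 |29|c3|1b|10|
→ t2 |1b|29|c3|c3|

RES = [ 0x1b  0x29  0xc3  0xc3 ]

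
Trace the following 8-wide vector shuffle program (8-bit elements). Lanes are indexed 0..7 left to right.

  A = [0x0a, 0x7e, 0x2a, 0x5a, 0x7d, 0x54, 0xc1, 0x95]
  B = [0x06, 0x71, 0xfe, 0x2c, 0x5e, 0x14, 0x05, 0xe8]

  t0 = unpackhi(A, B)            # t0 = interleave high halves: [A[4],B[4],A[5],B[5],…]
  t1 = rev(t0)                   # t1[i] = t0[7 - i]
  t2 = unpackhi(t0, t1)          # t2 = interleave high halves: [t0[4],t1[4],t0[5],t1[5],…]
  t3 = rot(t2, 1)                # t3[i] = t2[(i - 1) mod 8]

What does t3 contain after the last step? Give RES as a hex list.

RES = [0x7d, 0xc1, 0x14, 0x05, 0x54, 0x95, 0x5e, 0xe8]

  t0: 7d 5e 54 14 c1 05 95 e8
  t1: e8 95 05 c1 14 54 5e 7d
  t2: c1 14 05 54 95 5e e8 7d
  t3: 7d c1 14 05 54 95 5e e8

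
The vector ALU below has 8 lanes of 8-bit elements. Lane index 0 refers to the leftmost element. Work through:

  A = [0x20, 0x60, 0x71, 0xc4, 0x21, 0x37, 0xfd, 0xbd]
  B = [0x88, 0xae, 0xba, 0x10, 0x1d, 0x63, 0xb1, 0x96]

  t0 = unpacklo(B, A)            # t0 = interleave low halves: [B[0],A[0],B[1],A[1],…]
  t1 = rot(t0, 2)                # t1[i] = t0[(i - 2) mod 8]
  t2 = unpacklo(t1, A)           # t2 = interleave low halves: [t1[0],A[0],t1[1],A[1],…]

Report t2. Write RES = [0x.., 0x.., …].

  t0: 88 20 ae 60 ba 71 10 c4
  t1: 10 c4 88 20 ae 60 ba 71
  t2: 10 20 c4 60 88 71 20 c4

RES = [ 0x10  0x20  0xc4  0x60  0x88  0x71  0x20  0xc4 ]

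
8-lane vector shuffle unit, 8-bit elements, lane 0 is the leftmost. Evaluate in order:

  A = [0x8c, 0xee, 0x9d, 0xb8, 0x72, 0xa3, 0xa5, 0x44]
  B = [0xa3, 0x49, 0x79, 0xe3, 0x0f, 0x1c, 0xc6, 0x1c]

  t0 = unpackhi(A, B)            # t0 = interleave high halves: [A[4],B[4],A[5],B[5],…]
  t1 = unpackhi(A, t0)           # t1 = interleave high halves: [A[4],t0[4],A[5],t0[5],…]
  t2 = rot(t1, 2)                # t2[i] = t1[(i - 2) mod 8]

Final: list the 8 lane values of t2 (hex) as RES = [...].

RES = [ 0x44  0x1c  0x72  0xa5  0xa3  0xc6  0xa5  0x44 ]

t0 = [0x72, 0x0f, 0xa3, 0x1c, 0xa5, 0xc6, 0x44, 0x1c]
t1 = [0x72, 0xa5, 0xa3, 0xc6, 0xa5, 0x44, 0x44, 0x1c]
t2 = [0x44, 0x1c, 0x72, 0xa5, 0xa3, 0xc6, 0xa5, 0x44]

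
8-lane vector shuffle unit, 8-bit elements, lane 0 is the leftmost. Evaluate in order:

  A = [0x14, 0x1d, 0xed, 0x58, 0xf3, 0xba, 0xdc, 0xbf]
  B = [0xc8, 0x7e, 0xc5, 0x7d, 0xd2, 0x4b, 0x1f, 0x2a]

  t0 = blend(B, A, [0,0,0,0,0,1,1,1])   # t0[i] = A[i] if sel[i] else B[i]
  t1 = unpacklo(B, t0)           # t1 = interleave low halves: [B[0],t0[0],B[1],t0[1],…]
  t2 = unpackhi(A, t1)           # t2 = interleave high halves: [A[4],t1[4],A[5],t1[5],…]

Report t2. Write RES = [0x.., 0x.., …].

  t0: c8 7e c5 7d d2 ba dc bf
  t1: c8 c8 7e 7e c5 c5 7d 7d
  t2: f3 c5 ba c5 dc 7d bf 7d

RES = [0xf3, 0xc5, 0xba, 0xc5, 0xdc, 0x7d, 0xbf, 0x7d]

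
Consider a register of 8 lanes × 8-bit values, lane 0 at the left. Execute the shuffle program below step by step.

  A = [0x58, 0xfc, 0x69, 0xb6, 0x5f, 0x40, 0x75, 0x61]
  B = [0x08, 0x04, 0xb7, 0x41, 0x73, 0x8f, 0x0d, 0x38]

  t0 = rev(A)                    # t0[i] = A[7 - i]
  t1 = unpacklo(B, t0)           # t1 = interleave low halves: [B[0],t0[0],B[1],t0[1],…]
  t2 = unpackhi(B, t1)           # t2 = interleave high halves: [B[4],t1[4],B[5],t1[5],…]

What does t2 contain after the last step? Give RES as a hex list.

RES = [0x73, 0xb7, 0x8f, 0x40, 0x0d, 0x41, 0x38, 0x5f]

→ t0 |61|75|40|5f|b6|69|fc|58|
→ t1 |08|61|04|75|b7|40|41|5f|
→ t2 |73|b7|8f|40|0d|41|38|5f|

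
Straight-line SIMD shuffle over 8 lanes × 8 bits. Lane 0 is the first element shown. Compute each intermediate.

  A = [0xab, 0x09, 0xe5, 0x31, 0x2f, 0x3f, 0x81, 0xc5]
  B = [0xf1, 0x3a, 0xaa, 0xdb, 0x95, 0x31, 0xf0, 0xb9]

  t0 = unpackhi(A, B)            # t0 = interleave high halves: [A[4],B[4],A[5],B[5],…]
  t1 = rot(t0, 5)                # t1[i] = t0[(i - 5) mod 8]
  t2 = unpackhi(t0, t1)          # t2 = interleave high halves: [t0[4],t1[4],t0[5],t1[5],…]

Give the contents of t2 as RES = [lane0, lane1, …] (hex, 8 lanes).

→ t0 |2f|95|3f|31|81|f0|c5|b9|
→ t1 |31|81|f0|c5|b9|2f|95|3f|
→ t2 |81|b9|f0|2f|c5|95|b9|3f|

RES = [ 0x81  0xb9  0xf0  0x2f  0xc5  0x95  0xb9  0x3f ]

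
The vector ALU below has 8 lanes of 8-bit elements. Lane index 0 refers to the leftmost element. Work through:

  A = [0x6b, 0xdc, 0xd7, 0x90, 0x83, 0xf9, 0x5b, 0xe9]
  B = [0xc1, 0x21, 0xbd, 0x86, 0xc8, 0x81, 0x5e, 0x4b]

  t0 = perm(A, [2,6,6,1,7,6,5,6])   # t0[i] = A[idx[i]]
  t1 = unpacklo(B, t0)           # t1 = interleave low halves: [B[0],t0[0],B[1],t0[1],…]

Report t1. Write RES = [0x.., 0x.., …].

→ t0 |d7|5b|5b|dc|e9|5b|f9|5b|
→ t1 |c1|d7|21|5b|bd|5b|86|dc|

RES = [ 0xc1  0xd7  0x21  0x5b  0xbd  0x5b  0x86  0xdc ]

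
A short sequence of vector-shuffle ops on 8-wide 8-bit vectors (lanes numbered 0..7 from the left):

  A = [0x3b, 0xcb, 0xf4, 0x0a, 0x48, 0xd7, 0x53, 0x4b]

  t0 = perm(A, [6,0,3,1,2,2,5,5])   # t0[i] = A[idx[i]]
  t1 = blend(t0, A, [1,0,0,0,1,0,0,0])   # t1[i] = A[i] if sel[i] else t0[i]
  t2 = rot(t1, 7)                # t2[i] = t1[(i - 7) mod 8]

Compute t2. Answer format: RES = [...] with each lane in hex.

t0 = [0x53, 0x3b, 0x0a, 0xcb, 0xf4, 0xf4, 0xd7, 0xd7]
t1 = [0x3b, 0x3b, 0x0a, 0xcb, 0x48, 0xf4, 0xd7, 0xd7]
t2 = [0x3b, 0x0a, 0xcb, 0x48, 0xf4, 0xd7, 0xd7, 0x3b]

RES = [0x3b, 0x0a, 0xcb, 0x48, 0xf4, 0xd7, 0xd7, 0x3b]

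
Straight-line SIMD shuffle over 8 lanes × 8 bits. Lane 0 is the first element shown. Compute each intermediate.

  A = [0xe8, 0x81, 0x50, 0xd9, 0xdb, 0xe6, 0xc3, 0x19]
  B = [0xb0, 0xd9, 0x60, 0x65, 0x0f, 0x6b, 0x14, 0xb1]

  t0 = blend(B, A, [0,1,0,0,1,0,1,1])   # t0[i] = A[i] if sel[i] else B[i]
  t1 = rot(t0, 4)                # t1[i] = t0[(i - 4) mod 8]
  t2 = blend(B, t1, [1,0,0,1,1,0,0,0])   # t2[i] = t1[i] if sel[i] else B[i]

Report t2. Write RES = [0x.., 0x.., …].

RES = [ 0xdb  0xd9  0x60  0x19  0xb0  0x6b  0x14  0xb1 ]

  t0: b0 81 60 65 db 6b c3 19
  t1: db 6b c3 19 b0 81 60 65
  t2: db d9 60 19 b0 6b 14 b1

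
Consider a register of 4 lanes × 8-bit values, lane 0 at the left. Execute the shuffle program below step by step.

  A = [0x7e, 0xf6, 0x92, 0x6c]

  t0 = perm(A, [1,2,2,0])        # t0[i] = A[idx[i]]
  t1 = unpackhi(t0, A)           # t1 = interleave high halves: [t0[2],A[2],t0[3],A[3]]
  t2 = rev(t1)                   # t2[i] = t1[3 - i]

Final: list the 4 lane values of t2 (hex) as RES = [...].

RES = [ 0x6c  0x7e  0x92  0x92 ]

t0 = [0xf6, 0x92, 0x92, 0x7e]
t1 = [0x92, 0x92, 0x7e, 0x6c]
t2 = [0x6c, 0x7e, 0x92, 0x92]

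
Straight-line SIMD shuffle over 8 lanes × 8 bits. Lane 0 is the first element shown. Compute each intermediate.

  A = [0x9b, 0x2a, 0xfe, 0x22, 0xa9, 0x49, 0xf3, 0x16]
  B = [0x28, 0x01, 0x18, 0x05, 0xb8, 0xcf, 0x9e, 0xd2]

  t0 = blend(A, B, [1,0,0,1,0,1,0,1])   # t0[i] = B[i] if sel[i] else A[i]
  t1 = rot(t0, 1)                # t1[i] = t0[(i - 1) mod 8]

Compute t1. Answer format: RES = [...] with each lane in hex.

→ t0 |28|2a|fe|05|a9|cf|f3|d2|
→ t1 |d2|28|2a|fe|05|a9|cf|f3|

RES = [ 0xd2  0x28  0x2a  0xfe  0x05  0xa9  0xcf  0xf3 ]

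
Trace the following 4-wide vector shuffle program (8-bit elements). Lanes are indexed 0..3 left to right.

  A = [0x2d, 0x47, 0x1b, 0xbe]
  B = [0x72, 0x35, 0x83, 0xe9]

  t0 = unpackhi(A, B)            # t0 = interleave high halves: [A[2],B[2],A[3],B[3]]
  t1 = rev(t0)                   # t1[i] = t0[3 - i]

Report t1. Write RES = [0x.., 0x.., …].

  t0: 1b 83 be e9
  t1: e9 be 83 1b

RES = [ 0xe9  0xbe  0x83  0x1b ]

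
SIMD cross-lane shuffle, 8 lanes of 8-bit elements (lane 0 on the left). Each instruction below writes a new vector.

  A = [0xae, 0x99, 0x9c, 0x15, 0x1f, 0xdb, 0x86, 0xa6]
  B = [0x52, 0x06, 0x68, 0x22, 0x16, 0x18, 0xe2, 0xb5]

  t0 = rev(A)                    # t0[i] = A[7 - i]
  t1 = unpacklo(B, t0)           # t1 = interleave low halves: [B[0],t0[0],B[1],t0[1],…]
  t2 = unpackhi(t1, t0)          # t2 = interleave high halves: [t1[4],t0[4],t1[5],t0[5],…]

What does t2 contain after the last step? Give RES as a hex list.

t0 = [0xa6, 0x86, 0xdb, 0x1f, 0x15, 0x9c, 0x99, 0xae]
t1 = [0x52, 0xa6, 0x06, 0x86, 0x68, 0xdb, 0x22, 0x1f]
t2 = [0x68, 0x15, 0xdb, 0x9c, 0x22, 0x99, 0x1f, 0xae]

RES = [0x68, 0x15, 0xdb, 0x9c, 0x22, 0x99, 0x1f, 0xae]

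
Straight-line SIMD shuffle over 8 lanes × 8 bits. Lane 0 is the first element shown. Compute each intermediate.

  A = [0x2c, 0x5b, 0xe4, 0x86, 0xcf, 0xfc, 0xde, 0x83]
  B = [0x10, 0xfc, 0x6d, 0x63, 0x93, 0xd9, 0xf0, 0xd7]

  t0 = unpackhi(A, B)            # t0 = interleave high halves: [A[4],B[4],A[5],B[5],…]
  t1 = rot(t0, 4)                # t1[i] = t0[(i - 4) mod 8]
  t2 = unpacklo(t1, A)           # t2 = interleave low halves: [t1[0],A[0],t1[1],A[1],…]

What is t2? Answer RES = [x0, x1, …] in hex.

RES = [ 0xde  0x2c  0xf0  0x5b  0x83  0xe4  0xd7  0x86 ]

  t0: cf 93 fc d9 de f0 83 d7
  t1: de f0 83 d7 cf 93 fc d9
  t2: de 2c f0 5b 83 e4 d7 86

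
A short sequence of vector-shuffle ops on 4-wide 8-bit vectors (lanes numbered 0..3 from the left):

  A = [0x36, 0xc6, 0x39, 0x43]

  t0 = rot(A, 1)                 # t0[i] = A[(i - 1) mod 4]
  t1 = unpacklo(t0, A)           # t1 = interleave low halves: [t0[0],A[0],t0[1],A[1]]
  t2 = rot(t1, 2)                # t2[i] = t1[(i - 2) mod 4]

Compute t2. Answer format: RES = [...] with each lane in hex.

t0 = [0x43, 0x36, 0xc6, 0x39]
t1 = [0x43, 0x36, 0x36, 0xc6]
t2 = [0x36, 0xc6, 0x43, 0x36]

RES = [0x36, 0xc6, 0x43, 0x36]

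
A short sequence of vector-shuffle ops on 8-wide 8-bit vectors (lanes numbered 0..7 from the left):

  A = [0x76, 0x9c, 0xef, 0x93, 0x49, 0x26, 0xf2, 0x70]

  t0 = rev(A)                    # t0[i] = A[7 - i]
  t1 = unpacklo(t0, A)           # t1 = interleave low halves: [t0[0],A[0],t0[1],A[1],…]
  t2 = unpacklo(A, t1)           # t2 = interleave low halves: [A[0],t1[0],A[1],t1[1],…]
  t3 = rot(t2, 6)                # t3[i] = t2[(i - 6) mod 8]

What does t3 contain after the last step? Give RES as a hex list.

RES = [0x9c, 0x76, 0xef, 0xf2, 0x93, 0x9c, 0x76, 0x70]

t0 = [0x70, 0xf2, 0x26, 0x49, 0x93, 0xef, 0x9c, 0x76]
t1 = [0x70, 0x76, 0xf2, 0x9c, 0x26, 0xef, 0x49, 0x93]
t2 = [0x76, 0x70, 0x9c, 0x76, 0xef, 0xf2, 0x93, 0x9c]
t3 = [0x9c, 0x76, 0xef, 0xf2, 0x93, 0x9c, 0x76, 0x70]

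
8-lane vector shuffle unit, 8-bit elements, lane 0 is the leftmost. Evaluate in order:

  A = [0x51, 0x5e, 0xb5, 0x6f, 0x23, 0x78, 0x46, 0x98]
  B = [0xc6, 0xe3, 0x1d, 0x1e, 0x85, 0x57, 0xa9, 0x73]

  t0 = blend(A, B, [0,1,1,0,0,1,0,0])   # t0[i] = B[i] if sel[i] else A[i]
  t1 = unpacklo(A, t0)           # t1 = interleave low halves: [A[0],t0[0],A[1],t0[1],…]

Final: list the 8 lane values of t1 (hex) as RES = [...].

  t0: 51 e3 1d 6f 23 57 46 98
  t1: 51 51 5e e3 b5 1d 6f 6f

RES = [0x51, 0x51, 0x5e, 0xe3, 0xb5, 0x1d, 0x6f, 0x6f]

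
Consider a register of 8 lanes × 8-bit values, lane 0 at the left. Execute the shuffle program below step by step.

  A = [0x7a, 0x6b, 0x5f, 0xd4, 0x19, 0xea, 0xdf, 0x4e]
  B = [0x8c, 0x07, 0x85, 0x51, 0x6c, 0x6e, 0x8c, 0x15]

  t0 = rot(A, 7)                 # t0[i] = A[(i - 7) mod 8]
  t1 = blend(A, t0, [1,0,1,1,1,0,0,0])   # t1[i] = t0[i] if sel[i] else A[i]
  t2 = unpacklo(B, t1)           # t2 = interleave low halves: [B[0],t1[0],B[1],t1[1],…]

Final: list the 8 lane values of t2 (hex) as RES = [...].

RES = [ 0x8c  0x6b  0x07  0x6b  0x85  0xd4  0x51  0x19 ]

t0 = [0x6b, 0x5f, 0xd4, 0x19, 0xea, 0xdf, 0x4e, 0x7a]
t1 = [0x6b, 0x6b, 0xd4, 0x19, 0xea, 0xea, 0xdf, 0x4e]
t2 = [0x8c, 0x6b, 0x07, 0x6b, 0x85, 0xd4, 0x51, 0x19]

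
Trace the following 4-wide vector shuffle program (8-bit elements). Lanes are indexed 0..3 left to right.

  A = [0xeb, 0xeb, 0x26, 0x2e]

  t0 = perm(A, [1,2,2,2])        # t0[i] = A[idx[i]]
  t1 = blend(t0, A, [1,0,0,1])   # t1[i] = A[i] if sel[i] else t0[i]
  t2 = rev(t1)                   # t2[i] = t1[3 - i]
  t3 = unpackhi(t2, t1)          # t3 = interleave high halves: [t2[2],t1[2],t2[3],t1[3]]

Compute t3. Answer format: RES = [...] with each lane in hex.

  t0: eb 26 26 26
  t1: eb 26 26 2e
  t2: 2e 26 26 eb
  t3: 26 26 eb 2e

RES = [ 0x26  0x26  0xeb  0x2e ]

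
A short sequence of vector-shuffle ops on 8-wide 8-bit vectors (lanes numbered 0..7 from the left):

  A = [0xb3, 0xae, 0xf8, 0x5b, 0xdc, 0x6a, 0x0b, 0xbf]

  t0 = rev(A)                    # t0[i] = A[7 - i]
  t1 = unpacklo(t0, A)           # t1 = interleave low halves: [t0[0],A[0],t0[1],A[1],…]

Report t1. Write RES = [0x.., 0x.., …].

RES = [0xbf, 0xb3, 0x0b, 0xae, 0x6a, 0xf8, 0xdc, 0x5b]

  t0: bf 0b 6a dc 5b f8 ae b3
  t1: bf b3 0b ae 6a f8 dc 5b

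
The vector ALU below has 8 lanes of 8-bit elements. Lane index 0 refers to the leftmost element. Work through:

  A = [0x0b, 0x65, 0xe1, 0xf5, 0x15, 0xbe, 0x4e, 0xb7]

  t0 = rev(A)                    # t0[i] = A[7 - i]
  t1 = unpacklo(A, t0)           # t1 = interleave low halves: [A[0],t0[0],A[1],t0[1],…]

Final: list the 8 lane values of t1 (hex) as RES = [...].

t0 = [0xb7, 0x4e, 0xbe, 0x15, 0xf5, 0xe1, 0x65, 0x0b]
t1 = [0x0b, 0xb7, 0x65, 0x4e, 0xe1, 0xbe, 0xf5, 0x15]

RES = [0x0b, 0xb7, 0x65, 0x4e, 0xe1, 0xbe, 0xf5, 0x15]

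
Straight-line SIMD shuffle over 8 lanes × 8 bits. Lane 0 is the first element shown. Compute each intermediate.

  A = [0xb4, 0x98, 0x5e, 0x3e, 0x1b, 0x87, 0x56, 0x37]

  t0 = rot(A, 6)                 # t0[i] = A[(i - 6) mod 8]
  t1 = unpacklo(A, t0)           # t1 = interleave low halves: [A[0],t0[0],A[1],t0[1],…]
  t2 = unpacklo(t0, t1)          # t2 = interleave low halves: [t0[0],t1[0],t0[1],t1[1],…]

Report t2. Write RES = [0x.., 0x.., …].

t0 = [0x5e, 0x3e, 0x1b, 0x87, 0x56, 0x37, 0xb4, 0x98]
t1 = [0xb4, 0x5e, 0x98, 0x3e, 0x5e, 0x1b, 0x3e, 0x87]
t2 = [0x5e, 0xb4, 0x3e, 0x5e, 0x1b, 0x98, 0x87, 0x3e]

RES = [0x5e, 0xb4, 0x3e, 0x5e, 0x1b, 0x98, 0x87, 0x3e]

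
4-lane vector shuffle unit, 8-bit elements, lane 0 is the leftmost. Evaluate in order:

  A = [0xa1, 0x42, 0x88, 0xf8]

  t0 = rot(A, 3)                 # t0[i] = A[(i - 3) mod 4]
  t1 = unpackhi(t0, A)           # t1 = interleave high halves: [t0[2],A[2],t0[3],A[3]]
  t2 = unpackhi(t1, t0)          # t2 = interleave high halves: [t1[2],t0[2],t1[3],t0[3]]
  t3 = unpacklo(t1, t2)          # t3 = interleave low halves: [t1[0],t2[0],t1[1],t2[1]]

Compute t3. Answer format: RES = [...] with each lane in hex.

t0 = [0x42, 0x88, 0xf8, 0xa1]
t1 = [0xf8, 0x88, 0xa1, 0xf8]
t2 = [0xa1, 0xf8, 0xf8, 0xa1]
t3 = [0xf8, 0xa1, 0x88, 0xf8]

RES = [ 0xf8  0xa1  0x88  0xf8 ]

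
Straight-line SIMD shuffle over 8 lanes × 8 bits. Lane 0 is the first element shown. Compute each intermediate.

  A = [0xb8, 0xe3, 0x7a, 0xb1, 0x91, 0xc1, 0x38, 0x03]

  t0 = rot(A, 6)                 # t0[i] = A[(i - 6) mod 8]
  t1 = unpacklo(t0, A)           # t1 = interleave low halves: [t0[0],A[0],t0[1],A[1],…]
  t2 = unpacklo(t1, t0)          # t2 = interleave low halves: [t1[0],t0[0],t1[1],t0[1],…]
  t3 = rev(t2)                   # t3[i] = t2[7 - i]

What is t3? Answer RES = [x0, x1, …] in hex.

  t0: 7a b1 91 c1 38 03 b8 e3
  t1: 7a b8 b1 e3 91 7a c1 b1
  t2: 7a 7a b8 b1 b1 91 e3 c1
  t3: c1 e3 91 b1 b1 b8 7a 7a

RES = [0xc1, 0xe3, 0x91, 0xb1, 0xb1, 0xb8, 0x7a, 0x7a]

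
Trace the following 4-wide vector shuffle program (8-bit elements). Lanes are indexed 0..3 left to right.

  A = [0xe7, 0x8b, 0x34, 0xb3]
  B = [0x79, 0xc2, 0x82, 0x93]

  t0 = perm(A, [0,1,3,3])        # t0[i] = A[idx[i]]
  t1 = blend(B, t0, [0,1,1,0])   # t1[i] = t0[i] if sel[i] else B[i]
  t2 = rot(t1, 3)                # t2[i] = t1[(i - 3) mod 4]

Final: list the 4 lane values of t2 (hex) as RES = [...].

→ t0 |e7|8b|b3|b3|
→ t1 |79|8b|b3|93|
→ t2 |8b|b3|93|79|

RES = [ 0x8b  0xb3  0x93  0x79 ]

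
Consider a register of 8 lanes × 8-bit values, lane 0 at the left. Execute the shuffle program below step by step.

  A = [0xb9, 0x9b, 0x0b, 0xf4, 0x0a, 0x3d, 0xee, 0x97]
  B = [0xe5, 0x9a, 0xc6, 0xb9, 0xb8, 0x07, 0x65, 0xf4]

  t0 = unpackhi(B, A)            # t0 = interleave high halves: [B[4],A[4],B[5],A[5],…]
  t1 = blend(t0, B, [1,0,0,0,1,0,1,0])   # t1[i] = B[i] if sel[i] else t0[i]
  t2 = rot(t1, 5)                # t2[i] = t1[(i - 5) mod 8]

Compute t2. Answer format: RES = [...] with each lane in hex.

t0 = [0xb8, 0x0a, 0x07, 0x3d, 0x65, 0xee, 0xf4, 0x97]
t1 = [0xe5, 0x0a, 0x07, 0x3d, 0xb8, 0xee, 0x65, 0x97]
t2 = [0x3d, 0xb8, 0xee, 0x65, 0x97, 0xe5, 0x0a, 0x07]

RES = [0x3d, 0xb8, 0xee, 0x65, 0x97, 0xe5, 0x0a, 0x07]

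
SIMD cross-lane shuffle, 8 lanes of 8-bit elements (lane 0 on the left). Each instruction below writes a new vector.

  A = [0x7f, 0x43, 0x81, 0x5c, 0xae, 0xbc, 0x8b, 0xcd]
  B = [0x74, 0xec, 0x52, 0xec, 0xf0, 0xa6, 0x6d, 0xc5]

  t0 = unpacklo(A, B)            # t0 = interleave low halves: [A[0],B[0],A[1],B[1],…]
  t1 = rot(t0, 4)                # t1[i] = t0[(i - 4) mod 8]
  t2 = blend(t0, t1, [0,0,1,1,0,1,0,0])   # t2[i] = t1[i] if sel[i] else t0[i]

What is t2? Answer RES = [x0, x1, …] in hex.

t0 = [0x7f, 0x74, 0x43, 0xec, 0x81, 0x52, 0x5c, 0xec]
t1 = [0x81, 0x52, 0x5c, 0xec, 0x7f, 0x74, 0x43, 0xec]
t2 = [0x7f, 0x74, 0x5c, 0xec, 0x81, 0x74, 0x5c, 0xec]

RES = [ 0x7f  0x74  0x5c  0xec  0x81  0x74  0x5c  0xec ]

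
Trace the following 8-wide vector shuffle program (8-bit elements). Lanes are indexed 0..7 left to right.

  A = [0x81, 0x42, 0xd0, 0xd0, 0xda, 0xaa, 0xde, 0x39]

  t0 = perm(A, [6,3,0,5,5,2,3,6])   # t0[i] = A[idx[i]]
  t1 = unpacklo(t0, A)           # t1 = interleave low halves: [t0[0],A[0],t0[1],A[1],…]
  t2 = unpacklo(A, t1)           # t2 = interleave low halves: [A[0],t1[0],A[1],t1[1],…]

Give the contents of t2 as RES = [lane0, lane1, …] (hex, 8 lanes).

t0 = [0xde, 0xd0, 0x81, 0xaa, 0xaa, 0xd0, 0xd0, 0xde]
t1 = [0xde, 0x81, 0xd0, 0x42, 0x81, 0xd0, 0xaa, 0xd0]
t2 = [0x81, 0xde, 0x42, 0x81, 0xd0, 0xd0, 0xd0, 0x42]

RES = [0x81, 0xde, 0x42, 0x81, 0xd0, 0xd0, 0xd0, 0x42]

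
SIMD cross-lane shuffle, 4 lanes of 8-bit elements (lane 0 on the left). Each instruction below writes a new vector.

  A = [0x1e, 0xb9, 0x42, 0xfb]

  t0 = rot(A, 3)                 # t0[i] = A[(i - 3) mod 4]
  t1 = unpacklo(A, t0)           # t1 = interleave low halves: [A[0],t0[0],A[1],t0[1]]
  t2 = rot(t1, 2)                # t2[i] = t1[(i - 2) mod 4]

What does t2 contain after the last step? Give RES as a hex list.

RES = [ 0xb9  0x42  0x1e  0xb9 ]

t0 = [0xb9, 0x42, 0xfb, 0x1e]
t1 = [0x1e, 0xb9, 0xb9, 0x42]
t2 = [0xb9, 0x42, 0x1e, 0xb9]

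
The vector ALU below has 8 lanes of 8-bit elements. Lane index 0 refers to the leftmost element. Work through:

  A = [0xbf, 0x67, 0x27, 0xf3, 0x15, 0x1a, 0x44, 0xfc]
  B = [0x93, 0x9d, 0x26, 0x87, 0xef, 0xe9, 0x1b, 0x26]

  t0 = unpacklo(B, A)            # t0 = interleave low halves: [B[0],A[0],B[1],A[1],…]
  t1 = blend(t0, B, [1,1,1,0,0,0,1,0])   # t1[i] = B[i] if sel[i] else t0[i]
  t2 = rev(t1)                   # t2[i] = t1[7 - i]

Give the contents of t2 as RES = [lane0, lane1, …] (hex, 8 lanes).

RES = [0xf3, 0x1b, 0x27, 0x26, 0x67, 0x26, 0x9d, 0x93]

  t0: 93 bf 9d 67 26 27 87 f3
  t1: 93 9d 26 67 26 27 1b f3
  t2: f3 1b 27 26 67 26 9d 93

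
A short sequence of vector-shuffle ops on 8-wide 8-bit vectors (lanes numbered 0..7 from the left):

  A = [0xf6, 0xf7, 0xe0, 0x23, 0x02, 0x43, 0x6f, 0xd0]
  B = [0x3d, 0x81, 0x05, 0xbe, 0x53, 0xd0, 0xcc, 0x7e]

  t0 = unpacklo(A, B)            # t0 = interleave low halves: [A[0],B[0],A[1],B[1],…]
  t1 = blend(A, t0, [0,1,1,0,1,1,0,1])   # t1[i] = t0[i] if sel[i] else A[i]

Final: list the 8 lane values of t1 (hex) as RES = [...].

  t0: f6 3d f7 81 e0 05 23 be
  t1: f6 3d f7 23 e0 05 6f be

RES = [0xf6, 0x3d, 0xf7, 0x23, 0xe0, 0x05, 0x6f, 0xbe]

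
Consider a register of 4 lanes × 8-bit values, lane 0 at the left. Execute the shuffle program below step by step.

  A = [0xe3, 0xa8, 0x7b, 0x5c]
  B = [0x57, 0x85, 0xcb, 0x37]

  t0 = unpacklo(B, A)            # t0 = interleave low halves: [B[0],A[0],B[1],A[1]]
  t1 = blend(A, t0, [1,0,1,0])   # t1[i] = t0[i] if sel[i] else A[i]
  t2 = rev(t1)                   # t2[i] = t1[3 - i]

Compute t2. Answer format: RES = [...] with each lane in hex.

RES = [ 0x5c  0x85  0xa8  0x57 ]

  t0: 57 e3 85 a8
  t1: 57 a8 85 5c
  t2: 5c 85 a8 57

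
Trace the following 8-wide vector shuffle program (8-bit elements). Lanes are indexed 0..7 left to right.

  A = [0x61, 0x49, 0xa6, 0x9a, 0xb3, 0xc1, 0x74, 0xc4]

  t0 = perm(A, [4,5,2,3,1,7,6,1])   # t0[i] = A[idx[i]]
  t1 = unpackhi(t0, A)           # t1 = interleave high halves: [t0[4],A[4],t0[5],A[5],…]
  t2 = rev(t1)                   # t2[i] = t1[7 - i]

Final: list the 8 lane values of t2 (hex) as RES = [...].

  t0: b3 c1 a6 9a 49 c4 74 49
  t1: 49 b3 c4 c1 74 74 49 c4
  t2: c4 49 74 74 c1 c4 b3 49

RES = [0xc4, 0x49, 0x74, 0x74, 0xc1, 0xc4, 0xb3, 0x49]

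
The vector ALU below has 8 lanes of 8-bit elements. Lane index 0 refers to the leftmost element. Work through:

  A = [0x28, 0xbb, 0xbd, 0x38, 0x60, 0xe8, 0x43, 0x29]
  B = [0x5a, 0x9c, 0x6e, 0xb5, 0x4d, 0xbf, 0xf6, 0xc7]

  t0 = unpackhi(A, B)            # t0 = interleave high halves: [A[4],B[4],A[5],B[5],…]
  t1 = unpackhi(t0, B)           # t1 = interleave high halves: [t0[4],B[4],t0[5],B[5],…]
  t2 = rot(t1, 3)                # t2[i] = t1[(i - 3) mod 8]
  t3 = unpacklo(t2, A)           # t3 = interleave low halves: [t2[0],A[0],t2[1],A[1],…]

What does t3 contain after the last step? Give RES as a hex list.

RES = [0xf6, 0x28, 0xc7, 0xbb, 0xc7, 0xbd, 0x43, 0x38]

→ t0 |60|4d|e8|bf|43|f6|29|c7|
→ t1 |43|4d|f6|bf|29|f6|c7|c7|
→ t2 |f6|c7|c7|43|4d|f6|bf|29|
→ t3 |f6|28|c7|bb|c7|bd|43|38|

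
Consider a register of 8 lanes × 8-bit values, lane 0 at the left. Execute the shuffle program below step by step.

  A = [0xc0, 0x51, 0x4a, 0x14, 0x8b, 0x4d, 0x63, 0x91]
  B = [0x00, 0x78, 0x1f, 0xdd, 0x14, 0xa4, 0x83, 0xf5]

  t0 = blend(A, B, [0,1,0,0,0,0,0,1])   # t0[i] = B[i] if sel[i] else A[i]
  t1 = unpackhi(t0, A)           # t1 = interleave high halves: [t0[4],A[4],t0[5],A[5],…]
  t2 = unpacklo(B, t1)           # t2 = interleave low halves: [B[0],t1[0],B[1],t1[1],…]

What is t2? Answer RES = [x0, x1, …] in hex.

RES = [0x00, 0x8b, 0x78, 0x8b, 0x1f, 0x4d, 0xdd, 0x4d]

→ t0 |c0|78|4a|14|8b|4d|63|f5|
→ t1 |8b|8b|4d|4d|63|63|f5|91|
→ t2 |00|8b|78|8b|1f|4d|dd|4d|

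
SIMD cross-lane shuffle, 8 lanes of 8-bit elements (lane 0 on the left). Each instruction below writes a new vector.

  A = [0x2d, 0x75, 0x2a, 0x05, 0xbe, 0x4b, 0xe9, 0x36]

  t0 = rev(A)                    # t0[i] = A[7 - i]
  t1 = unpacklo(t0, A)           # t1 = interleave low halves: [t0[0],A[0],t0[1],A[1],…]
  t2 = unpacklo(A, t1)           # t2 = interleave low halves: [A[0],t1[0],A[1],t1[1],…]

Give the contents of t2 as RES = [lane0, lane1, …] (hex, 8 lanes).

→ t0 |36|e9|4b|be|05|2a|75|2d|
→ t1 |36|2d|e9|75|4b|2a|be|05|
→ t2 |2d|36|75|2d|2a|e9|05|75|

RES = [ 0x2d  0x36  0x75  0x2d  0x2a  0xe9  0x05  0x75 ]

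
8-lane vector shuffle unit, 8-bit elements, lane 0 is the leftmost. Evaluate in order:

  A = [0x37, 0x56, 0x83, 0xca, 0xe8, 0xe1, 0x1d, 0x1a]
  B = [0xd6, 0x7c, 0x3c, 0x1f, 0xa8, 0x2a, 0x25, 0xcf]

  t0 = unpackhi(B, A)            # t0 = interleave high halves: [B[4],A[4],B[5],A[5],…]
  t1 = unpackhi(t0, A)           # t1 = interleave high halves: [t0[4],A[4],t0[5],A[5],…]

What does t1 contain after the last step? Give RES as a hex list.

→ t0 |a8|e8|2a|e1|25|1d|cf|1a|
→ t1 |25|e8|1d|e1|cf|1d|1a|1a|

RES = [0x25, 0xe8, 0x1d, 0xe1, 0xcf, 0x1d, 0x1a, 0x1a]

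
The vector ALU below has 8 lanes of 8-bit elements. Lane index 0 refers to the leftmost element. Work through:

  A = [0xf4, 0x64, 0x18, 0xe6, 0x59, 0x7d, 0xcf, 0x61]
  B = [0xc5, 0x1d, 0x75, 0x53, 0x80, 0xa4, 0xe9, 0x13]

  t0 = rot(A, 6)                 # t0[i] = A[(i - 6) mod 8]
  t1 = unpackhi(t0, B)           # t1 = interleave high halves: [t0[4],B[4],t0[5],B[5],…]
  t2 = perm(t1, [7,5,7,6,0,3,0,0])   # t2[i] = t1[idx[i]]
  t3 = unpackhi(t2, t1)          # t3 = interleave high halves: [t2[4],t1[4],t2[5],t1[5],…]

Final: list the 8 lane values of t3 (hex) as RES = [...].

t0 = [0x18, 0xe6, 0x59, 0x7d, 0xcf, 0x61, 0xf4, 0x64]
t1 = [0xcf, 0x80, 0x61, 0xa4, 0xf4, 0xe9, 0x64, 0x13]
t2 = [0x13, 0xe9, 0x13, 0x64, 0xcf, 0xa4, 0xcf, 0xcf]
t3 = [0xcf, 0xf4, 0xa4, 0xe9, 0xcf, 0x64, 0xcf, 0x13]

RES = [0xcf, 0xf4, 0xa4, 0xe9, 0xcf, 0x64, 0xcf, 0x13]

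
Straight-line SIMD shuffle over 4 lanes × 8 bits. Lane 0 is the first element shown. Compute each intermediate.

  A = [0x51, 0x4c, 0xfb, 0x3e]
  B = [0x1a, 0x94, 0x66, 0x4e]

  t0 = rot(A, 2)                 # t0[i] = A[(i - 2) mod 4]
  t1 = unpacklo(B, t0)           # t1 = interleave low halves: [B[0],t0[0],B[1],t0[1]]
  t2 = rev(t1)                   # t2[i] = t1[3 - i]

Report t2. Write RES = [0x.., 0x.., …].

RES = [0x3e, 0x94, 0xfb, 0x1a]

t0 = [0xfb, 0x3e, 0x51, 0x4c]
t1 = [0x1a, 0xfb, 0x94, 0x3e]
t2 = [0x3e, 0x94, 0xfb, 0x1a]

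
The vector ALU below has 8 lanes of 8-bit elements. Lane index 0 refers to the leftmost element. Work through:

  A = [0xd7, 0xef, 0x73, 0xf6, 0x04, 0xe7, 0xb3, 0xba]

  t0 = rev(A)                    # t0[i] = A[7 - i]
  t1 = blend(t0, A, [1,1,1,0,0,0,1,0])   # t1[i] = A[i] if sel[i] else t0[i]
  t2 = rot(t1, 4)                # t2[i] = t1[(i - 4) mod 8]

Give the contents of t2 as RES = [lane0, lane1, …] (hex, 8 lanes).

→ t0 |ba|b3|e7|04|f6|73|ef|d7|
→ t1 |d7|ef|73|04|f6|73|b3|d7|
→ t2 |f6|73|b3|d7|d7|ef|73|04|

RES = [0xf6, 0x73, 0xb3, 0xd7, 0xd7, 0xef, 0x73, 0x04]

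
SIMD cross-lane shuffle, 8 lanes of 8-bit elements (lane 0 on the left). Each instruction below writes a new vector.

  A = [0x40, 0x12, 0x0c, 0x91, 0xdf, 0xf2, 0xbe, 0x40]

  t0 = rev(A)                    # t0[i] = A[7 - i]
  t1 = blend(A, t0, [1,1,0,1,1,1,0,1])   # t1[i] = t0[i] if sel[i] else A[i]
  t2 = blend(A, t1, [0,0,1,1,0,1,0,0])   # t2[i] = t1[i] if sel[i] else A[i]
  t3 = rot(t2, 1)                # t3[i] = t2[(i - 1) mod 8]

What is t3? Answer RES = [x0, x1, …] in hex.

  t0: 40 be f2 df 91 0c 12 40
  t1: 40 be 0c df 91 0c be 40
  t2: 40 12 0c df df 0c be 40
  t3: 40 40 12 0c df df 0c be

RES = [ 0x40  0x40  0x12  0x0c  0xdf  0xdf  0x0c  0xbe ]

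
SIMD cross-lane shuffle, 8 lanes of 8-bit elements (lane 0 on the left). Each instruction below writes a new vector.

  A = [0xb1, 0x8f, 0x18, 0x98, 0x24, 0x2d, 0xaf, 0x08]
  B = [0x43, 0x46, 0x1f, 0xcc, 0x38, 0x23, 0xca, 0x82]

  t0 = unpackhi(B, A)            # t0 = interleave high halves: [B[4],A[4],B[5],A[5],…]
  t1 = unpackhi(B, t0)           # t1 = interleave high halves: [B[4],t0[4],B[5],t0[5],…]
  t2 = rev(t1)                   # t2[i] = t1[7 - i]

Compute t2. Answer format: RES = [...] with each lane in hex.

RES = [ 0x08  0x82  0x82  0xca  0xaf  0x23  0xca  0x38 ]

t0 = [0x38, 0x24, 0x23, 0x2d, 0xca, 0xaf, 0x82, 0x08]
t1 = [0x38, 0xca, 0x23, 0xaf, 0xca, 0x82, 0x82, 0x08]
t2 = [0x08, 0x82, 0x82, 0xca, 0xaf, 0x23, 0xca, 0x38]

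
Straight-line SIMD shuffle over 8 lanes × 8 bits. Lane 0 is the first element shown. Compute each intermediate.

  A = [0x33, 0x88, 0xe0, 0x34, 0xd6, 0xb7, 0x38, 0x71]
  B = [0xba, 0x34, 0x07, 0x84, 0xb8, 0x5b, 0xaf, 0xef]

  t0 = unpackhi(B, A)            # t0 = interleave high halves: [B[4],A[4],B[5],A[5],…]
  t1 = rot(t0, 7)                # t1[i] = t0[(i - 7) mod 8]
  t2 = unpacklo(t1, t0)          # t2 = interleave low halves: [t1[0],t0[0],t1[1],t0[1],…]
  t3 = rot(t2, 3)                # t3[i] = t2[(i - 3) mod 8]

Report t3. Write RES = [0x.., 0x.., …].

RES = [0x5b, 0xaf, 0xb7, 0xd6, 0xb8, 0x5b, 0xd6, 0xb7]

t0 = [0xb8, 0xd6, 0x5b, 0xb7, 0xaf, 0x38, 0xef, 0x71]
t1 = [0xd6, 0x5b, 0xb7, 0xaf, 0x38, 0xef, 0x71, 0xb8]
t2 = [0xd6, 0xb8, 0x5b, 0xd6, 0xb7, 0x5b, 0xaf, 0xb7]
t3 = [0x5b, 0xaf, 0xb7, 0xd6, 0xb8, 0x5b, 0xd6, 0xb7]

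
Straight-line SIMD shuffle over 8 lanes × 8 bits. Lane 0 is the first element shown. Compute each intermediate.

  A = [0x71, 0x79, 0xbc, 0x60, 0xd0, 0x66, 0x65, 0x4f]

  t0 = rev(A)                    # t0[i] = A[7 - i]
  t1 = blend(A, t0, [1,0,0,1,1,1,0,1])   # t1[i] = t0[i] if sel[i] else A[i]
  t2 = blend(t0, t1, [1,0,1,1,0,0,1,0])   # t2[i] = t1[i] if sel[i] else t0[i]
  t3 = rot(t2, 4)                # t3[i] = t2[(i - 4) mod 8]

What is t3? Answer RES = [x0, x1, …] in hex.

RES = [ 0x60  0xbc  0x65  0x71  0x4f  0x65  0xbc  0xd0 ]

  t0: 4f 65 66 d0 60 bc 79 71
  t1: 4f 79 bc d0 60 bc 65 71
  t2: 4f 65 bc d0 60 bc 65 71
  t3: 60 bc 65 71 4f 65 bc d0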